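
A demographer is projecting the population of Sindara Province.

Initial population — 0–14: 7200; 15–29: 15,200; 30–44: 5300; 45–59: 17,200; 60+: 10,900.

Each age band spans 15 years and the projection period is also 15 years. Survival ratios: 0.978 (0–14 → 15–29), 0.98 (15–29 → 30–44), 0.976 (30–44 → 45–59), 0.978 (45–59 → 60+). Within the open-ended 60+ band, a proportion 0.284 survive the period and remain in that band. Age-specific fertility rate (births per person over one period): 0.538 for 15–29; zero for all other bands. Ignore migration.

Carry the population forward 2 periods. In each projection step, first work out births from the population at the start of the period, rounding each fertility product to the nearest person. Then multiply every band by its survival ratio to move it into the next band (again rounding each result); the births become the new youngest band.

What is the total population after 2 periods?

Numbering the bands 1..5 from youngest to oldest:
Period 1.
Births: 15200 × 0.538 = 8178
Band 2: 7200 × 0.978 = 7042
Band 3: 15200 × 0.98 = 14896
Band 4: 5300 × 0.976 = 5173
Band 5: 17200 × 0.978 + 10900 × 0.284 = 16822 + 3096 = 19918
End of period: [8178, 7042, 14896, 5173, 19918]
Period 2.
Births: 7042 × 0.538 = 3789
Band 2: 8178 × 0.978 = 7998
Band 3: 7042 × 0.98 = 6901
Band 4: 14896 × 0.976 = 14538
Band 5: 5173 × 0.978 + 19918 × 0.284 = 5059 + 5657 = 10716
End of period: [3789, 7998, 6901, 14538, 10716]
Total after period 2: 3789 + 7998 + 6901 + 14538 + 10716 = 43942

43942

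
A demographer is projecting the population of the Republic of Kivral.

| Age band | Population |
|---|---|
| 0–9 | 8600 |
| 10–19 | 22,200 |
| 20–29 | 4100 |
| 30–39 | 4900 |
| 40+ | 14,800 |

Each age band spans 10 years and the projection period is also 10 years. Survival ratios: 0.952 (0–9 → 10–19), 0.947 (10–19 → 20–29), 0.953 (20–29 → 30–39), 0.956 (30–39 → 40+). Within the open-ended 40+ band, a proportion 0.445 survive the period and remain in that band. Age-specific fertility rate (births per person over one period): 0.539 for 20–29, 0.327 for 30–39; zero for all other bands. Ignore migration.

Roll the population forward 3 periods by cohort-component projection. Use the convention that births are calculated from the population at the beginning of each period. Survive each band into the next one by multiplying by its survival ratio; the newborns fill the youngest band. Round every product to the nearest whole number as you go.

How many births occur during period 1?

(Bands numbered youngest = 1 to oldest = 5.)
Period 1:
Births: 4100 * 0.539 = 2210, 4900 * 0.327 = 1602 → total 3812
Band 2: 8600 * 0.952 = 8187
Band 3: 22200 * 0.947 = 21023
Band 4: 4100 * 0.953 = 3907
Band 5: 4900 * 0.956 + 14800 * 0.445 = 4684 + 6586 = 11270
Giving 3812 / 8187 / 21023 / 3907 / 11270.

3812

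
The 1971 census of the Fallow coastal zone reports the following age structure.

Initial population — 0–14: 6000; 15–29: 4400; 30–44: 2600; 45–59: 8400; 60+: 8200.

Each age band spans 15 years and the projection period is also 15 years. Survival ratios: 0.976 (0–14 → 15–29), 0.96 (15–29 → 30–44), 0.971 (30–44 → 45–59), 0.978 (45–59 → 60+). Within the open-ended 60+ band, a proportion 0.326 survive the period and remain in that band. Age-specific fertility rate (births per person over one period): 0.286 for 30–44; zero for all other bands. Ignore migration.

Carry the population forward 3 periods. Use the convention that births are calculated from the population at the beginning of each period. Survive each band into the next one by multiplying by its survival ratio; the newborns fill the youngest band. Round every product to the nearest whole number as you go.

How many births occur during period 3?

1608

— Period 1 —
Births: 2600 * 0.286 = 744
15–29: 6000 * 0.976 = 5856
30–44: 4400 * 0.96 = 4224
45–59: 2600 * 0.971 = 2525
60+: 8400 * 0.978 + 8200 * 0.326 = 8215 + 2673 = 10888
Giving 744 / 5856 / 4224 / 2525 / 10888.
— Period 2 —
Births: 4224 * 0.286 = 1208
15–29: 744 * 0.976 = 726
30–44: 5856 * 0.96 = 5622
45–59: 4224 * 0.971 = 4102
60+: 2525 * 0.978 + 10888 * 0.326 = 2469 + 3549 = 6018
Giving 1208 / 726 / 5622 / 4102 / 6018.
— Period 3 —
Births: 5622 * 0.286 = 1608
15–29: 1208 * 0.976 = 1179
30–44: 726 * 0.96 = 697
45–59: 5622 * 0.971 = 5459
60+: 4102 * 0.978 + 6018 * 0.326 = 4012 + 1962 = 5974
Giving 1608 / 1179 / 697 / 5459 / 5974.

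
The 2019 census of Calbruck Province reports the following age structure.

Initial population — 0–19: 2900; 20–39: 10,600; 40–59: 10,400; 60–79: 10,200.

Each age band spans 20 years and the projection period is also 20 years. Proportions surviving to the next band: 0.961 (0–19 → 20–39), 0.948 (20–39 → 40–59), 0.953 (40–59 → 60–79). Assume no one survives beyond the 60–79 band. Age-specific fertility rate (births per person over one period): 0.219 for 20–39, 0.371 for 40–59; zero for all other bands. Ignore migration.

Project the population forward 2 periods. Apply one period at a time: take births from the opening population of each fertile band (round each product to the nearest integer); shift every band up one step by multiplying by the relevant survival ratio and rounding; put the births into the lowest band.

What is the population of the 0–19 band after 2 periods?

Numbering the groups 1..4 from youngest to oldest:
Period 1:
Births: 10600 × 0.219 = 2321, 10400 × 0.371 = 3858 — total 6179
Group 2: 2900 × 0.961 = 2787
Group 3: 10600 × 0.948 = 10049
Group 4: 10400 × 0.953 = 9911
Giving 6179 / 2787 / 10049 / 9911.
Period 2:
Births: 2787 × 0.219 = 610, 10049 × 0.371 = 3728 — total 4338
Group 2: 6179 × 0.961 = 5938
Group 3: 2787 × 0.948 = 2642
Group 4: 10049 × 0.953 = 9577
Giving 4338 / 5938 / 2642 / 9577.

4338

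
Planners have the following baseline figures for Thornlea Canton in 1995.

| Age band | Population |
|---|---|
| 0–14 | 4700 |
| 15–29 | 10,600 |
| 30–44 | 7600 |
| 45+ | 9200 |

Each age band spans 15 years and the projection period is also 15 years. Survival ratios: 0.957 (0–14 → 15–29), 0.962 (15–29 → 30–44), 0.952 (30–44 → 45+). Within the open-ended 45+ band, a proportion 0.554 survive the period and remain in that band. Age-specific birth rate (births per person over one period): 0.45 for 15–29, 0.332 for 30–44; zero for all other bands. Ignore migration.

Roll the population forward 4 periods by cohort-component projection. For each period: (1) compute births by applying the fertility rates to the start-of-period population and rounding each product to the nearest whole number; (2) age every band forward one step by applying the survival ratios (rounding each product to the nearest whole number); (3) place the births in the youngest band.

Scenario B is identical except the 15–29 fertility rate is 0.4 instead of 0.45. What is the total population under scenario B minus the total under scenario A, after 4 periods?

Numbering the groups 1..4 from youngest to oldest:
— Period 1 —
Births: 10600 * 0.45 = 4770, 7600 * 0.332 = 2523 ⇒ total 7293
Group 2: 4700 * 0.957 = 4498
Group 3: 10600 * 0.962 = 10197
Group 4: 7600 * 0.952 + 9200 * 0.554 = 7235 + 5097 = 12332
End of period: [7293, 4498, 10197, 12332]
— Period 2 —
Births: 4498 * 0.45 = 2024, 10197 * 0.332 = 3385 ⇒ total 5409
Group 2: 7293 * 0.957 = 6979
Group 3: 4498 * 0.962 = 4327
Group 4: 10197 * 0.952 + 12332 * 0.554 = 9708 + 6832 = 16540
End of period: [5409, 6979, 4327, 16540]
— Period 3 —
Births: 6979 * 0.45 = 3141, 4327 * 0.332 = 1437 ⇒ total 4578
Group 2: 5409 * 0.957 = 5176
Group 3: 6979 * 0.962 = 6714
Group 4: 4327 * 0.952 + 16540 * 0.554 = 4119 + 9163 = 13282
End of period: [4578, 5176, 6714, 13282]
— Period 4 —
Births: 5176 * 0.45 = 2329, 6714 * 0.332 = 2229 ⇒ total 4558
Group 2: 4578 * 0.957 = 4381
Group 3: 5176 * 0.962 = 4979
Group 4: 6714 * 0.952 + 13282 * 0.554 = 6392 + 7358 = 13750
End of period: [4558, 4381, 4979, 13750]
Scenario A total after 4 periods: 27668
Scenario B projection —
— Period 1 —
Births: 10600 * 0.4 = 4240, 7600 * 0.332 = 2523 ⇒ total 6763
Group 2: 4700 * 0.957 = 4498
Group 3: 10600 * 0.962 = 10197
Group 4: 7600 * 0.952 + 9200 * 0.554 = 7235 + 5097 = 12332
End of period: [6763, 4498, 10197, 12332]
— Period 2 —
Births: 4498 * 0.4 = 1799, 10197 * 0.332 = 3385 ⇒ total 5184
Group 2: 6763 * 0.957 = 6472
Group 3: 4498 * 0.962 = 4327
Group 4: 10197 * 0.952 + 12332 * 0.554 = 9708 + 6832 = 16540
End of period: [5184, 6472, 4327, 16540]
— Period 3 —
Births: 6472 * 0.4 = 2589, 4327 * 0.332 = 1437 ⇒ total 4026
Group 2: 5184 * 0.957 = 4961
Group 3: 6472 * 0.962 = 6226
Group 4: 4327 * 0.952 + 16540 * 0.554 = 4119 + 9163 = 13282
End of period: [4026, 4961, 6226, 13282]
— Period 4 —
Births: 4961 * 0.4 = 1984, 6226 * 0.332 = 2067 ⇒ total 4051
Group 2: 4026 * 0.957 = 3853
Group 3: 4961 * 0.962 = 4772
Group 4: 6226 * 0.952 + 13282 * 0.554 = 5927 + 7358 = 13285
End of period: [4051, 3853, 4772, 13285]
Scenario B total after 4 periods: 25961
Difference B − A = 25961 − 27668 = -1707

-1707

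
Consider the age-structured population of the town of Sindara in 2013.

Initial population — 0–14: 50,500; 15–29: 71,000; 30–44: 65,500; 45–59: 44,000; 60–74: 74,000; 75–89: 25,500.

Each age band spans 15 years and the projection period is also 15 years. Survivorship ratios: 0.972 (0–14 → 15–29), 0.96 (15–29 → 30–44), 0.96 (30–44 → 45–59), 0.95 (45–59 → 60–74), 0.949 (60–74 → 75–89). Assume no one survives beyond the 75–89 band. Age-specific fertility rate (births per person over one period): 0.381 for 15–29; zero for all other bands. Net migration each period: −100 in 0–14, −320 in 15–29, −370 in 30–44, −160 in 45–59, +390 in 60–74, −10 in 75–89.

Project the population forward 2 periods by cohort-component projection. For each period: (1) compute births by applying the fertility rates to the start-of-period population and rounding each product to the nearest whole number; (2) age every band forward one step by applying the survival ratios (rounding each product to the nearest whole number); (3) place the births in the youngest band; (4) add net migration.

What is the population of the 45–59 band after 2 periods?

[period 1]
Births: 71000 * 0.381 = 27051
15–29: 50500 * 0.972 = 49086
30–44: 71000 * 0.96 = 68160
45–59: 65500 * 0.96 = 62880
60–74: 44000 * 0.95 = 41800
75–89: 74000 * 0.949 = 70226
Net migration: 0–14 − 100 → 26951; 15–29 − 320 → 48766; 30–44 − 370 → 67790; 45–59 − 160 → 62720; 60–74 + 390 → 42190; 75–89 − 10 → 70216
Giving 26951 / 48766 / 67790 / 62720 / 42190 / 70216.
[period 2]
Births: 48766 * 0.381 = 18580
15–29: 26951 * 0.972 = 26196
30–44: 48766 * 0.96 = 46815
45–59: 67790 * 0.96 = 65078
60–74: 62720 * 0.95 = 59584
75–89: 42190 * 0.949 = 40038
Net migration: 0–14 − 100 → 18480; 15–29 − 320 → 25876; 30–44 − 370 → 46445; 45–59 − 160 → 64918; 60–74 + 390 → 59974; 75–89 − 10 → 40028
Giving 18480 / 25876 / 46445 / 64918 / 59974 / 40028.

64918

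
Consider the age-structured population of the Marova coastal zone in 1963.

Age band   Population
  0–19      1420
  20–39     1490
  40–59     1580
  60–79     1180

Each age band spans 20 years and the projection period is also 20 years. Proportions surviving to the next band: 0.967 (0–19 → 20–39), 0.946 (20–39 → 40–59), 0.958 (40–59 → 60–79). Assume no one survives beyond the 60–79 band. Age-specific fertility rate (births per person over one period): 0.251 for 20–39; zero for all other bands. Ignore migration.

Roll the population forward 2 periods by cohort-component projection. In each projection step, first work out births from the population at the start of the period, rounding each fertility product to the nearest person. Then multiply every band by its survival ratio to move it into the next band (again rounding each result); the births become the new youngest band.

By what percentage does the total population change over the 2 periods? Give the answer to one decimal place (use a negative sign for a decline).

-40.8

Let band 1 be 0–19 through band 4 = 60–79.
Period 1:
Births: 1490 × 0.251 = 374
Band 2: 1420 × 0.967 = 1373
Band 3: 1490 × 0.946 = 1410
Band 4: 1580 × 0.958 = 1514
Population now: 0–19=374, 20–39=1373, 40–59=1410, 60–79=1514
Period 2:
Births: 1373 × 0.251 = 345
Band 2: 374 × 0.967 = 362
Band 3: 1373 × 0.946 = 1299
Band 4: 1410 × 0.958 = 1351
Population now: 0–19=345, 20–39=362, 40–59=1299, 60–79=1351
Total: 5670 → 3357; change = -2313; percentage change = -40.8%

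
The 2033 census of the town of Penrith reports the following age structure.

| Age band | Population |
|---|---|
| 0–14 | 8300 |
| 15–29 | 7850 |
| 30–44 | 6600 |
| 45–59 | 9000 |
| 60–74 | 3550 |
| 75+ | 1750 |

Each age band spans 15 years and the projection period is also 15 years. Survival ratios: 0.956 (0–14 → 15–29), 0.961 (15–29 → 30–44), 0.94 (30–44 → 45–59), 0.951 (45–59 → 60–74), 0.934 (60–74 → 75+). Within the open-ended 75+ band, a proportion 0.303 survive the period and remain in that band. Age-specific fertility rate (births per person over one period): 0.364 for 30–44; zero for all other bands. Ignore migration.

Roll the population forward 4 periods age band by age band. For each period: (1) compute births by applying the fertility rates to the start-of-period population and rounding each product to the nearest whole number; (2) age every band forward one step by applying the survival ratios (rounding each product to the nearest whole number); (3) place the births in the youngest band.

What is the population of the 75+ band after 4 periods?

8810

Call the groups 1 to 6, youngest first.
Period 1:
Births: 6600 × 0.364 = 2402
Group 2: 8300 × 0.956 = 7935
Group 3: 7850 × 0.961 = 7544
Group 4: 6600 × 0.94 = 6204
Group 5: 9000 × 0.951 = 8559
Group 6: 3550 × 0.934 + 1750 × 0.303 = 3316 + 530 = 3846
Population now: 0–14=2402, 15–29=7935, 30–44=7544, 45–59=6204, 60–74=8559, 75+=3846
Period 2:
Births: 7544 × 0.364 = 2746
Group 2: 2402 × 0.956 = 2296
Group 3: 7935 × 0.961 = 7626
Group 4: 7544 × 0.94 = 7091
Group 5: 6204 × 0.951 = 5900
Group 6: 8559 × 0.934 + 3846 × 0.303 = 7994 + 1165 = 9159
Population now: 0–14=2746, 15–29=2296, 30–44=7626, 45–59=7091, 60–74=5900, 75+=9159
Period 3:
Births: 7626 × 0.364 = 2776
Group 2: 2746 × 0.956 = 2625
Group 3: 2296 × 0.961 = 2206
Group 4: 7626 × 0.94 = 7168
Group 5: 7091 × 0.951 = 6744
Group 6: 5900 × 0.934 + 9159 × 0.303 = 5511 + 2775 = 8286
Population now: 0–14=2776, 15–29=2625, 30–44=2206, 45–59=7168, 60–74=6744, 75+=8286
Period 4:
Births: 2206 × 0.364 = 803
Group 2: 2776 × 0.956 = 2654
Group 3: 2625 × 0.961 = 2523
Group 4: 2206 × 0.94 = 2074
Group 5: 7168 × 0.951 = 6817
Group 6: 6744 × 0.934 + 8286 × 0.303 = 6299 + 2511 = 8810
Population now: 0–14=803, 15–29=2654, 30–44=2523, 45–59=2074, 60–74=6817, 75+=8810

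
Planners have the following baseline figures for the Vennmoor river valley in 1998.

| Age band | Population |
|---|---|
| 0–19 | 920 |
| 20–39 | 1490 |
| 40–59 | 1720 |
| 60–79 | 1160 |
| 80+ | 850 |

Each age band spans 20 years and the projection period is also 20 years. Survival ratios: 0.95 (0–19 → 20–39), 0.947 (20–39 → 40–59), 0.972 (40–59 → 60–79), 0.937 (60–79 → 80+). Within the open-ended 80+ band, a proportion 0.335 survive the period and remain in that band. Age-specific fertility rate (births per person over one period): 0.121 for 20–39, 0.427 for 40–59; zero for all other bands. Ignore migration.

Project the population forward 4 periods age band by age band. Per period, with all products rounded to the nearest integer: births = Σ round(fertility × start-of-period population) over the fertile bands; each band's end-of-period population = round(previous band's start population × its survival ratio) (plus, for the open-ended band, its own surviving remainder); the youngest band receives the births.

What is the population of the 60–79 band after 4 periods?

Let band 1 be 0–19 through band 5 = 80+.
After projecting period 1:
Births: 1490 × 0.121 = 180 ; 1720 × 0.427 = 734 ⇒ total 914
Band 2: 920 × 0.95 = 874
Band 3: 1490 × 0.947 = 1411
Band 4: 1720 × 0.972 = 1672
Band 5: 1160 × 0.937 + 850 × 0.335 = 1087 + 285 = 1372
End of period: [914, 874, 1411, 1672, 1372]
After projecting period 2:
Births: 874 × 0.121 = 106 ; 1411 × 0.427 = 602 ⇒ total 708
Band 2: 914 × 0.95 = 868
Band 3: 874 × 0.947 = 828
Band 4: 1411 × 0.972 = 1371
Band 5: 1672 × 0.937 + 1372 × 0.335 = 1567 + 460 = 2027
End of period: [708, 868, 828, 1371, 2027]
After projecting period 3:
Births: 868 × 0.121 = 105 ; 828 × 0.427 = 354 ⇒ total 459
Band 2: 708 × 0.95 = 673
Band 3: 868 × 0.947 = 822
Band 4: 828 × 0.972 = 805
Band 5: 1371 × 0.937 + 2027 × 0.335 = 1285 + 679 = 1964
End of period: [459, 673, 822, 805, 1964]
After projecting period 4:
Births: 673 × 0.121 = 81 ; 822 × 0.427 = 351 ⇒ total 432
Band 2: 459 × 0.95 = 436
Band 3: 673 × 0.947 = 637
Band 4: 822 × 0.972 = 799
Band 5: 805 × 0.937 + 1964 × 0.335 = 754 + 658 = 1412
End of period: [432, 436, 637, 799, 1412]

799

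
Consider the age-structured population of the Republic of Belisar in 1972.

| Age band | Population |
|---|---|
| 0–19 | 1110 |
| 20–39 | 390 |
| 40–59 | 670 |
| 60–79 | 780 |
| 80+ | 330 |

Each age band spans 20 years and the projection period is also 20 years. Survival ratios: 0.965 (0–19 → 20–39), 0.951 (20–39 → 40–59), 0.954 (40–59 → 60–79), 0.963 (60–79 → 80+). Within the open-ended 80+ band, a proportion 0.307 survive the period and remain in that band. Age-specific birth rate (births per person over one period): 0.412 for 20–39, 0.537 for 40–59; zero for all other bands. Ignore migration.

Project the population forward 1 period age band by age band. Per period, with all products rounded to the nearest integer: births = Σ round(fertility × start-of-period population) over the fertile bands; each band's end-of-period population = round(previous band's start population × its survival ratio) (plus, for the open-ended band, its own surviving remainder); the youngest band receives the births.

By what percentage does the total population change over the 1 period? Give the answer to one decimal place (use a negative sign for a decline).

[period 1]
Births: 390 * 0.412 = 161  |  670 * 0.537 = 360 — total 521
20–39: 1110 * 0.965 = 1071
40–59: 390 * 0.951 = 371
60–79: 670 * 0.954 = 639
80+: 780 * 0.963 + 330 * 0.307 = 751 + 101 = 852
→ [521, 1071, 371, 639, 852]
Total: 3280 → 3454; change = 174; percentage change = 5.3%

5.3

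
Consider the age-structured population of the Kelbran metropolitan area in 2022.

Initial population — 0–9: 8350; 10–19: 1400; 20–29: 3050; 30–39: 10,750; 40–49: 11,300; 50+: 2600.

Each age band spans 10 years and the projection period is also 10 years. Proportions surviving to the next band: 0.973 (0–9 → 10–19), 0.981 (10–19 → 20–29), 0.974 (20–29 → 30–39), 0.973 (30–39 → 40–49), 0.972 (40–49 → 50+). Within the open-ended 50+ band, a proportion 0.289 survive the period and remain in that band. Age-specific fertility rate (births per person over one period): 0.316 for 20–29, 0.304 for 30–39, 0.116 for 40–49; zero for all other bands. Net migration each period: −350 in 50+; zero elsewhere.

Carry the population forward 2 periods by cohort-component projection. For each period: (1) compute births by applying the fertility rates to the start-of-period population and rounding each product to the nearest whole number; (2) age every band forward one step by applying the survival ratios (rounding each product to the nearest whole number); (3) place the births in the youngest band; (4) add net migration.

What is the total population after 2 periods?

33249

Period 1:
Births: 3050 × 0.316 = 964, 10750 × 0.304 = 3268, 11300 × 0.116 = 1311 — total 5543
10–19: 8350 × 0.973 = 8125
20–29: 1400 × 0.981 = 1373
30–39: 3050 × 0.974 = 2971
40–49: 10750 × 0.973 = 10460
50+: 11300 × 0.972 + 2600 × 0.289 = 10984 + 751 = 11735
Net migration: 50+ − 350 → 11385
End of period: [5543, 8125, 1373, 2971, 10460, 11385]
Period 2:
Births: 1373 × 0.316 = 434, 2971 × 0.304 = 903, 10460 × 0.116 = 1213 — total 2550
10–19: 5543 × 0.973 = 5393
20–29: 8125 × 0.981 = 7971
30–39: 1373 × 0.974 = 1337
40–49: 2971 × 0.973 = 2891
50+: 10460 × 0.972 + 11385 × 0.289 = 10167 + 3290 = 13457
Net migration: 50+ − 350 → 13107
End of period: [2550, 5393, 7971, 1337, 2891, 13107]
Total after period 2: 2550 + 5393 + 7971 + 1337 + 2891 + 13107 = 33249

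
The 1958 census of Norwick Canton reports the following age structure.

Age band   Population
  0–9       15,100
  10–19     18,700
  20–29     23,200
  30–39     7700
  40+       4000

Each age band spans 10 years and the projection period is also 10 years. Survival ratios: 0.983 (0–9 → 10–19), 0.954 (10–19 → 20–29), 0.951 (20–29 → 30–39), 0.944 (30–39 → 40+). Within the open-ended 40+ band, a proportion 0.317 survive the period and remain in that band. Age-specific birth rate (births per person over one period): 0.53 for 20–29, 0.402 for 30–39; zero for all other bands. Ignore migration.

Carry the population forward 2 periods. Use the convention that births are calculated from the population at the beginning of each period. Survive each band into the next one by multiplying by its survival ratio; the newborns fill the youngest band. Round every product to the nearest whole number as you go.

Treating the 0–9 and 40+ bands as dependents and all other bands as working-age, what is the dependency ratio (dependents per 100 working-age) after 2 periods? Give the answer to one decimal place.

After projecting period 1:
Births: 23200 × 0.53 = 12296, 7700 × 0.402 = 3095 — total 15391
10–19: 15100 × 0.983 = 14843
20–29: 18700 × 0.954 = 17840
30–39: 23200 × 0.951 = 22063
40+: 7700 × 0.944 + 4000 × 0.317 = 7269 + 1268 = 8537
End of period: [15391, 14843, 17840, 22063, 8537]
After projecting period 2:
Births: 17840 × 0.53 = 9455, 22063 × 0.402 = 8869 — total 18324
10–19: 15391 × 0.983 = 15129
20–29: 14843 × 0.954 = 14160
30–39: 17840 × 0.951 = 16966
40+: 22063 × 0.944 + 8537 × 0.317 = 20827 + 2706 = 23533
End of period: [18324, 15129, 14160, 16966, 23533]
Dependents (band 0–9 + band 40+) = 18324 + 23533 = 41857; working-age = 46255; ratio = 41857/46255 × 100 = 90.5

90.5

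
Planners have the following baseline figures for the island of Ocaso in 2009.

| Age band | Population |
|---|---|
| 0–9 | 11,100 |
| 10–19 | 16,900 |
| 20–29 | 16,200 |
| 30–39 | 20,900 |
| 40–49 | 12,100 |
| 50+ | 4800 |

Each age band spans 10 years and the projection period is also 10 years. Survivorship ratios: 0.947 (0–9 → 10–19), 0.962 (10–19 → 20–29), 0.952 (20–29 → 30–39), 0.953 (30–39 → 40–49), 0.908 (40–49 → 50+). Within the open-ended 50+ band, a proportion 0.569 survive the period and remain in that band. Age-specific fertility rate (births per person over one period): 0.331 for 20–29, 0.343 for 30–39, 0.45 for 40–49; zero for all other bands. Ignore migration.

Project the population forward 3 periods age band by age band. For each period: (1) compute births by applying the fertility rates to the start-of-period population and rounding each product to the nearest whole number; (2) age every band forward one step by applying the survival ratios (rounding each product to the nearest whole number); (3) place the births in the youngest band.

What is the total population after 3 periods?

— Period 1 —
Births: 16200 * 0.331 = 5362, 20900 * 0.343 = 7169, 12100 * 0.45 = 5445 → 17976
10–19: 11100 * 0.947 = 10512
20–29: 16900 * 0.962 = 16258
30–39: 16200 * 0.952 = 15422
40–49: 20900 * 0.953 = 19918
50+: 12100 * 0.908 + 4800 * 0.569 = 10987 + 2731 = 13718
Giving 17976 / 10512 / 16258 / 15422 / 19918 / 13718.
— Period 2 —
Births: 16258 * 0.331 = 5381, 15422 * 0.343 = 5290, 19918 * 0.45 = 8963 → 19634
10–19: 17976 * 0.947 = 17023
20–29: 10512 * 0.962 = 10113
30–39: 16258 * 0.952 = 15478
40–49: 15422 * 0.953 = 14697
50+: 19918 * 0.908 + 13718 * 0.569 = 18086 + 7806 = 25892
Giving 19634 / 17023 / 10113 / 15478 / 14697 / 25892.
— Period 3 —
Births: 10113 * 0.331 = 3347, 15478 * 0.343 = 5309, 14697 * 0.45 = 6614 → 15270
10–19: 19634 * 0.947 = 18593
20–29: 17023 * 0.962 = 16376
30–39: 10113 * 0.952 = 9628
40–49: 15478 * 0.953 = 14751
50+: 14697 * 0.908 + 25892 * 0.569 = 13345 + 14733 = 28078
Giving 15270 / 18593 / 16376 / 9628 / 14751 / 28078.
Total after period 3: 15270 + 18593 + 16376 + 9628 + 14751 + 28078 = 102696

102696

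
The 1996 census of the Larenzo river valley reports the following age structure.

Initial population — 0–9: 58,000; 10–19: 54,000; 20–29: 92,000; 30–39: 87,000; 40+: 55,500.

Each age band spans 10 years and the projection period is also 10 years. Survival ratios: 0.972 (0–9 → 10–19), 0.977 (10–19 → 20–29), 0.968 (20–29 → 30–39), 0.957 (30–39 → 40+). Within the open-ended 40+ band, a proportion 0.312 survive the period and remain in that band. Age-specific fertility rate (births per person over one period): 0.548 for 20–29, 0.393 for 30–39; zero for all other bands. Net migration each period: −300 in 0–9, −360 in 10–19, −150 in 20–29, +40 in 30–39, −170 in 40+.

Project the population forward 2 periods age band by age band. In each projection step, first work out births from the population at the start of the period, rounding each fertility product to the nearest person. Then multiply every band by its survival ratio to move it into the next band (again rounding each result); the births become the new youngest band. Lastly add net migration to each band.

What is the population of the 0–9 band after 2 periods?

63544

[period 1]
Births: 92000 × 0.548 = 50416, 87000 × 0.393 = 34191 → 84607
10–19: 58000 × 0.972 = 56376
20–29: 54000 × 0.977 = 52758
30–39: 92000 × 0.968 = 89056
40+: 87000 × 0.957 + 55500 × 0.312 = 83259 + 17316 = 100575
Net migration: 0–9 − 300 → 84307; 10–19 − 360 → 56016; 20–29 − 150 → 52608; 30–39 + 40 → 89096; 40+ − 170 → 100405
→ [84307, 56016, 52608, 89096, 100405]
[period 2]
Births: 52608 × 0.548 = 28829, 89096 × 0.393 = 35015 → 63844
10–19: 84307 × 0.972 = 81946
20–29: 56016 × 0.977 = 54728
30–39: 52608 × 0.968 = 50925
40+: 89096 × 0.957 + 100405 × 0.312 = 85265 + 31326 = 116591
Net migration: 0–9 − 300 → 63544; 10–19 − 360 → 81586; 20–29 − 150 → 54578; 30–39 + 40 → 50965; 40+ − 170 → 116421
→ [63544, 81586, 54578, 50965, 116421]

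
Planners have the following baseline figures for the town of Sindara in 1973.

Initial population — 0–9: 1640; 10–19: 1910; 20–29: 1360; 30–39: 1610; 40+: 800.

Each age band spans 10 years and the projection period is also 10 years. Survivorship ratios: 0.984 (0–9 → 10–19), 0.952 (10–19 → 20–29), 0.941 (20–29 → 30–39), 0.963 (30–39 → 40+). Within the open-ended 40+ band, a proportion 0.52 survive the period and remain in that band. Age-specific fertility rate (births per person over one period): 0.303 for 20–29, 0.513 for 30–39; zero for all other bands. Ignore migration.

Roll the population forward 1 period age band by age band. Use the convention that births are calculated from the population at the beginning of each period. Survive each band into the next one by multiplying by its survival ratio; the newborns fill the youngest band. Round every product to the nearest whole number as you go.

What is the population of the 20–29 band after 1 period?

1818

Call the groups 1 to 5, youngest first.
Period 1.
Births: 1360 × 0.303 = 412 ; 1610 × 0.513 = 826 → 1238
Group 2: 1640 × 0.984 = 1614
Group 3: 1910 × 0.952 = 1818
Group 4: 1360 × 0.941 = 1280
Group 5: 1610 × 0.963 + 800 × 0.52 = 1550 + 416 = 1966
Giving 1238 / 1614 / 1818 / 1280 / 1966.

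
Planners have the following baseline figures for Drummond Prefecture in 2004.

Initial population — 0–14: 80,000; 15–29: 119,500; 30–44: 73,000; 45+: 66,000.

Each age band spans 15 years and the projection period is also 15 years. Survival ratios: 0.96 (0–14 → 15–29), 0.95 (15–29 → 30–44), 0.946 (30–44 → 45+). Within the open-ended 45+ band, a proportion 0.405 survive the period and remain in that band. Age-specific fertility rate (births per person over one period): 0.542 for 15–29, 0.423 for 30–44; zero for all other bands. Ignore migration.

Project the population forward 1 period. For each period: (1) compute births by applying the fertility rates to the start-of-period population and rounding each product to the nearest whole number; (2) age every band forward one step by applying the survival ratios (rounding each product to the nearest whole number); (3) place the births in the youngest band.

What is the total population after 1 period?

381761

Call the groups 1 to 4, youngest first.
Period 1.
Births: 119500 × 0.542 = 64769, 73000 × 0.423 = 30879 → total 95648
Group 2: 80000 × 0.96 = 76800
Group 3: 119500 × 0.95 = 113525
Group 4: 73000 × 0.946 + 66000 × 0.405 = 69058 + 26730 = 95788
→ [95648, 76800, 113525, 95788]
Total after period 1: 95648 + 76800 + 113525 + 95788 = 381761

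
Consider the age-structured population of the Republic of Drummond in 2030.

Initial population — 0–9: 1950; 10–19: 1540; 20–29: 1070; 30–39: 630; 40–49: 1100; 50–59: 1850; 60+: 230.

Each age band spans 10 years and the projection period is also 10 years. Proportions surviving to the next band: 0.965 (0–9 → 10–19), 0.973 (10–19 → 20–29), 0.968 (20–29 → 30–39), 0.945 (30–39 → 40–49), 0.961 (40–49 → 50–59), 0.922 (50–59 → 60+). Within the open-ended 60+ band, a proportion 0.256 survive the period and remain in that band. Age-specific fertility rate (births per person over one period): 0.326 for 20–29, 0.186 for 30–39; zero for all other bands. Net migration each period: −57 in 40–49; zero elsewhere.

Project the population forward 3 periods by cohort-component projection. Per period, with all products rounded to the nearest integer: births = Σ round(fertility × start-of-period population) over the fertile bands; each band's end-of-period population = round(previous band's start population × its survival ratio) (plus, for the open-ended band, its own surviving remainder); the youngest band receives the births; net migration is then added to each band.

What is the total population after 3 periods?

— Period 1 —
Births: 1070 × 0.326 = 349  |  630 × 0.186 = 117 — total 466
10–19: 1950 × 0.965 = 1882
20–29: 1540 × 0.973 = 1498
30–39: 1070 × 0.968 = 1036
40–49: 630 × 0.945 = 595
50–59: 1100 × 0.961 = 1057
60+: 1850 × 0.922 + 230 × 0.256 = 1706 + 59 = 1765
Net migration: 40–49 − 57 → 538
Population now: 0–9=466, 10–19=1882, 20–29=1498, 30–39=1036, 40–49=538, 50–59=1057, 60+=1765
— Period 2 —
Births: 1498 × 0.326 = 488  |  1036 × 0.186 = 193 — total 681
10–19: 466 × 0.965 = 450
20–29: 1882 × 0.973 = 1831
30–39: 1498 × 0.968 = 1450
40–49: 1036 × 0.945 = 979
50–59: 538 × 0.961 = 517
60+: 1057 × 0.922 + 1765 × 0.256 = 975 + 452 = 1427
Net migration: 40–49 − 57 → 922
Population now: 0–9=681, 10–19=450, 20–29=1831, 30–39=1450, 40–49=922, 50–59=517, 60+=1427
— Period 3 —
Births: 1831 × 0.326 = 597  |  1450 × 0.186 = 270 — total 867
10–19: 681 × 0.965 = 657
20–29: 450 × 0.973 = 438
30–39: 1831 × 0.968 = 1772
40–49: 1450 × 0.945 = 1370
50–59: 922 × 0.961 = 886
60+: 517 × 0.922 + 1427 × 0.256 = 477 + 365 = 842
Net migration: 40–49 − 57 → 1313
Population now: 0–9=867, 10–19=657, 20–29=438, 30–39=1772, 40–49=1313, 50–59=886, 60+=842
Total after period 3: 867 + 657 + 438 + 1772 + 1313 + 886 + 842 = 6775

6775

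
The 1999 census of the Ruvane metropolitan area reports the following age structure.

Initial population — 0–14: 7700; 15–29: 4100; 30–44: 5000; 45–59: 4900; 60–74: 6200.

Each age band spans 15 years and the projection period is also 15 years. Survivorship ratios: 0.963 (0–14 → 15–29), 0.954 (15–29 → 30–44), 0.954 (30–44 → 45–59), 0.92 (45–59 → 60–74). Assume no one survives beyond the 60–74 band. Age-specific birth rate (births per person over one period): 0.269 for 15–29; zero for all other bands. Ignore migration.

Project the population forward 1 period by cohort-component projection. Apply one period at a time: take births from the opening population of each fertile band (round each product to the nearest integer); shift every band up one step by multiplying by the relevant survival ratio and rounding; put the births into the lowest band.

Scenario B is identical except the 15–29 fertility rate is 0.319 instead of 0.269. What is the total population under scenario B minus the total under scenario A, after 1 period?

Numbering the bands 1..5 from youngest to oldest:
Period 1:
Births: 4100 * 0.269 = 1103
Band 2: 7700 * 0.963 = 7415
Band 3: 4100 * 0.954 = 3911
Band 4: 5000 * 0.954 = 4770
Band 5: 4900 * 0.92 = 4508
→ [1103, 7415, 3911, 4770, 4508]
Scenario A total after 1 period: 21707
Scenario B projection —
Period 1:
Births: 4100 * 0.319 = 1308
Band 2: 7700 * 0.963 = 7415
Band 3: 4100 * 0.954 = 3911
Band 4: 5000 * 0.954 = 4770
Band 5: 4900 * 0.92 = 4508
→ [1308, 7415, 3911, 4770, 4508]
Scenario B total after 1 period: 21912
Difference B − A = 21912 − 21707 = 205

205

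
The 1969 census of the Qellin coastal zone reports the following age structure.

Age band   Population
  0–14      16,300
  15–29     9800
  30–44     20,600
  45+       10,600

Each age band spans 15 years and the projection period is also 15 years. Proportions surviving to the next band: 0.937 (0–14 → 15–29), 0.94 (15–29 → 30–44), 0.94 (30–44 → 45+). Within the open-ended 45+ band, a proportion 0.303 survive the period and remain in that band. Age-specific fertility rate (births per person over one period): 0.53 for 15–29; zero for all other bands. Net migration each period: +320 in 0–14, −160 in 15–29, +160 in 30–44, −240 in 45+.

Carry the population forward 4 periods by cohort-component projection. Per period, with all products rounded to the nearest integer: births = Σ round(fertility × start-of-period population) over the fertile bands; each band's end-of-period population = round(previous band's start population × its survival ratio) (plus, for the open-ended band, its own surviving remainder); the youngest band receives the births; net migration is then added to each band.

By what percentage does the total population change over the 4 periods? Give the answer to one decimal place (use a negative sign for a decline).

Numbering the bands 1..4 from youngest to oldest:
After projecting period 1:
Births: 9800 × 0.53 = 5194
Band 2: 16300 × 0.937 = 15273
Band 3: 9800 × 0.94 = 9212
Band 4: 20600 × 0.94 + 10600 × 0.303 = 19364 + 3212 = 22576
Net migration: Band 1 + 320 → 5514; Band 2 − 160 → 15113; Band 3 + 160 → 9372; Band 4 − 240 → 22336
End of period: [5514, 15113, 9372, 22336]
After projecting period 2:
Births: 15113 × 0.53 = 8010
Band 2: 5514 × 0.937 = 5167
Band 3: 15113 × 0.94 = 14206
Band 4: 9372 × 0.94 + 22336 × 0.303 = 8810 + 6768 = 15578
Net migration: Band 1 + 320 → 8330; Band 2 − 160 → 5007; Band 3 + 160 → 14366; Band 4 − 240 → 15338
End of period: [8330, 5007, 14366, 15338]
After projecting period 3:
Births: 5007 × 0.53 = 2654
Band 2: 8330 × 0.937 = 7805
Band 3: 5007 × 0.94 = 4707
Band 4: 14366 × 0.94 + 15338 × 0.303 = 13504 + 4647 = 18151
Net migration: Band 1 + 320 → 2974; Band 2 − 160 → 7645; Band 3 + 160 → 4867; Band 4 − 240 → 17911
End of period: [2974, 7645, 4867, 17911]
After projecting period 4:
Births: 7645 × 0.53 = 4052
Band 2: 2974 × 0.937 = 2787
Band 3: 7645 × 0.94 = 7186
Band 4: 4867 × 0.94 + 17911 × 0.303 = 4575 + 5427 = 10002
Net migration: Band 1 + 320 → 4372; Band 2 − 160 → 2627; Band 3 + 160 → 7346; Band 4 − 240 → 9762
End of period: [4372, 2627, 7346, 9762]
Total: 57300 → 24107; change = -33193; percentage change = -57.9%

-57.9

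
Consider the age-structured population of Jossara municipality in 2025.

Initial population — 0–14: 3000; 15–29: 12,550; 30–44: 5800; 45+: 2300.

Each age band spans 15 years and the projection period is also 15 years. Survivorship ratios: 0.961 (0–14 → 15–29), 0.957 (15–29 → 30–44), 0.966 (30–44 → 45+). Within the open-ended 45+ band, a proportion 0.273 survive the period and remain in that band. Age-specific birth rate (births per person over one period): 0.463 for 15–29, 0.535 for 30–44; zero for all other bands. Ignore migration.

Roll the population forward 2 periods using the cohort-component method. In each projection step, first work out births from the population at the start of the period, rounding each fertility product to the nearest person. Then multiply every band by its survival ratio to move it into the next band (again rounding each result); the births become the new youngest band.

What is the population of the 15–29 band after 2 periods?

8566

— Period 1 —
Births: 12550 × 0.463 = 5811  |  5800 × 0.535 = 3103 → total 8914
15–29: 3000 × 0.961 = 2883
30–44: 12550 × 0.957 = 12010
45+: 5800 × 0.966 + 2300 × 0.273 = 5603 + 628 = 6231
Giving 8914 / 2883 / 12010 / 6231.
— Period 2 —
Births: 2883 × 0.463 = 1335  |  12010 × 0.535 = 6425 → total 7760
15–29: 8914 × 0.961 = 8566
30–44: 2883 × 0.957 = 2759
45+: 12010 × 0.966 + 6231 × 0.273 = 11602 + 1701 = 13303
Giving 7760 / 8566 / 2759 / 13303.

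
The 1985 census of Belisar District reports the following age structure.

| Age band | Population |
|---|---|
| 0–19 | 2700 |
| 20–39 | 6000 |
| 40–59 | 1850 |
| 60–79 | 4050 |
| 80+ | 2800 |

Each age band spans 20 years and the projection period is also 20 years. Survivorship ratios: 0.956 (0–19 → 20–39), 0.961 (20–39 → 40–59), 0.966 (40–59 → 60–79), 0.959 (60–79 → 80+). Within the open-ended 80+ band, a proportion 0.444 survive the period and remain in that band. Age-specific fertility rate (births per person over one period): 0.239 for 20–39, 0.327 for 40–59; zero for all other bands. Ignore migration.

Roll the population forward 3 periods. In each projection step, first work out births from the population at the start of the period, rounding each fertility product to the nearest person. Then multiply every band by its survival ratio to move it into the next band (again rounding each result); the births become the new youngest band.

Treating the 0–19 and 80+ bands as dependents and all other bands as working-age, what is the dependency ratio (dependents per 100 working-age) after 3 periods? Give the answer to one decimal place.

126.0

(Groups numbered youngest = 1 to oldest = 5.)
Period 1.
Births: 6000 × 0.239 = 1434 ; 1850 × 0.327 = 605 → total 2039
Group 2: 2700 × 0.956 = 2581
Group 3: 6000 × 0.961 = 5766
Group 4: 1850 × 0.966 = 1787
Group 5: 4050 × 0.959 + 2800 × 0.444 = 3884 + 1243 = 5127
Population now: 0–19=2039, 20–39=2581, 40–59=5766, 60–79=1787, 80+=5127
Period 2.
Births: 2581 × 0.239 = 617 ; 5766 × 0.327 = 1885 → total 2502
Group 2: 2039 × 0.956 = 1949
Group 3: 2581 × 0.961 = 2480
Group 4: 5766 × 0.966 = 5570
Group 5: 1787 × 0.959 + 5127 × 0.444 = 1714 + 2276 = 3990
Population now: 0–19=2502, 20–39=1949, 40–59=2480, 60–79=5570, 80+=3990
Period 3.
Births: 1949 × 0.239 = 466 ; 2480 × 0.327 = 811 → total 1277
Group 2: 2502 × 0.956 = 2392
Group 3: 1949 × 0.961 = 1873
Group 4: 2480 × 0.966 = 2396
Group 5: 5570 × 0.959 + 3990 × 0.444 = 5342 + 1772 = 7114
Population now: 0–19=1277, 20–39=2392, 40–59=1873, 60–79=2396, 80+=7114
Dependents (band 0–19 + band 80+) = 1277 + 7114 = 8391; working-age = 6661; ratio = 8391/6661 × 100 = 126.0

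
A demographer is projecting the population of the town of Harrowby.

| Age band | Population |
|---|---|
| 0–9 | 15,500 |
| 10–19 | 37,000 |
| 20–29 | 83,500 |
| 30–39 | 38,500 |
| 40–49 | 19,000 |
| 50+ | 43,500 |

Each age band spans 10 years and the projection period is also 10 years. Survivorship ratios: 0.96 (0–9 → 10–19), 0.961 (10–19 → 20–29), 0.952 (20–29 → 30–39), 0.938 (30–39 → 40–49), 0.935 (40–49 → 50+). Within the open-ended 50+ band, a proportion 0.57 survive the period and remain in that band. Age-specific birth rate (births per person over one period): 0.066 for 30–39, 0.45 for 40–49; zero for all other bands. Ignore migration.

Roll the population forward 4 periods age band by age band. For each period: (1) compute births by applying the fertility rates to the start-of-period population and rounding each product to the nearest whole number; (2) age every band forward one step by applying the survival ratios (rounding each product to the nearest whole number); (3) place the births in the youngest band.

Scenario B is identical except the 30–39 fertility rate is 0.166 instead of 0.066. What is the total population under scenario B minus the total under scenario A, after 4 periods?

15326

Period 1.
Births: 38500 × 0.066 = 2541 ; 19000 × 0.45 = 8550 → total 11091
10–19: 15500 × 0.96 = 14880
20–29: 37000 × 0.961 = 35557
30–39: 83500 × 0.952 = 79492
40–49: 38500 × 0.938 = 36113
50+: 19000 × 0.935 + 43500 × 0.57 = 17765 + 24795 = 42560
End of period: [11091, 14880, 35557, 79492, 36113, 42560]
Period 2.
Births: 79492 × 0.066 = 5246 ; 36113 × 0.45 = 16251 → total 21497
10–19: 11091 × 0.96 = 10647
20–29: 14880 × 0.961 = 14300
30–39: 35557 × 0.952 = 33850
40–49: 79492 × 0.938 = 74563
50+: 36113 × 0.935 + 42560 × 0.57 = 33766 + 24259 = 58025
End of period: [21497, 10647, 14300, 33850, 74563, 58025]
Period 3.
Births: 33850 × 0.066 = 2234 ; 74563 × 0.45 = 33553 → total 35787
10–19: 21497 × 0.96 = 20637
20–29: 10647 × 0.961 = 10232
30–39: 14300 × 0.952 = 13614
40–49: 33850 × 0.938 = 31751
50+: 74563 × 0.935 + 58025 × 0.57 = 69716 + 33074 = 102790
End of period: [35787, 20637, 10232, 13614, 31751, 102790]
Period 4.
Births: 13614 × 0.066 = 899 ; 31751 × 0.45 = 14288 → total 15187
10–19: 35787 × 0.96 = 34356
20–29: 20637 × 0.961 = 19832
30–39: 10232 × 0.952 = 9741
40–49: 13614 × 0.938 = 12770
50+: 31751 × 0.935 + 102790 × 0.57 = 29687 + 58590 = 88277
End of period: [15187, 34356, 19832, 9741, 12770, 88277]
Scenario A total after 4 periods: 180163
Scenario B projection —
Period 1.
Births: 38500 × 0.166 = 6391 ; 19000 × 0.45 = 8550 → total 14941
10–19: 15500 × 0.96 = 14880
20–29: 37000 × 0.961 = 35557
30–39: 83500 × 0.952 = 79492
40–49: 38500 × 0.938 = 36113
50+: 19000 × 0.935 + 43500 × 0.57 = 17765 + 24795 = 42560
End of period: [14941, 14880, 35557, 79492, 36113, 42560]
Period 2.
Births: 79492 × 0.166 = 13196 ; 36113 × 0.45 = 16251 → total 29447
10–19: 14941 × 0.96 = 14343
20–29: 14880 × 0.961 = 14300
30–39: 35557 × 0.952 = 33850
40–49: 79492 × 0.938 = 74563
50+: 36113 × 0.935 + 42560 × 0.57 = 33766 + 24259 = 58025
End of period: [29447, 14343, 14300, 33850, 74563, 58025]
Period 3.
Births: 33850 × 0.166 = 5619 ; 74563 × 0.45 = 33553 → total 39172
10–19: 29447 × 0.96 = 28269
20–29: 14343 × 0.961 = 13784
30–39: 14300 × 0.952 = 13614
40–49: 33850 × 0.938 = 31751
50+: 74563 × 0.935 + 58025 × 0.57 = 69716 + 33074 = 102790
End of period: [39172, 28269, 13784, 13614, 31751, 102790]
Period 4.
Births: 13614 × 0.166 = 2260 ; 31751 × 0.45 = 14288 → total 16548
10–19: 39172 × 0.96 = 37605
20–29: 28269 × 0.961 = 27167
30–39: 13784 × 0.952 = 13122
40–49: 13614 × 0.938 = 12770
50+: 31751 × 0.935 + 102790 × 0.57 = 29687 + 58590 = 88277
End of period: [16548, 37605, 27167, 13122, 12770, 88277]
Scenario B total after 4 periods: 195489
Difference B − A = 195489 − 180163 = 15326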